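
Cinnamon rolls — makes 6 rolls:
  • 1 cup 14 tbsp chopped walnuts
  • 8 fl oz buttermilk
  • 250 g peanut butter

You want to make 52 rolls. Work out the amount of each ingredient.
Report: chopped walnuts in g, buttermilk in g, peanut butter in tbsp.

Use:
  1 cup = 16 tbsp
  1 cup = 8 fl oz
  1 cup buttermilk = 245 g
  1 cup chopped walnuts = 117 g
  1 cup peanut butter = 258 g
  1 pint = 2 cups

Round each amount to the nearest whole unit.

Scaling factor: 52/6 = 26/3.
chopped walnuts: (1 cup + 14 tbsp = 1.875 cup) × 26/3 × 117 g/cup ≈ 1901 g
buttermilk: 8 fl oz × 26/3 ÷ 8 fl oz/cup × 245 g/cup ≈ 2123 g
peanut butter: 250 g × 26/3 ÷ 258 g/cup × 16 tbsp/cup ≈ 134 tbsp

chopped walnuts: 1901 g; buttermilk: 2123 g; peanut butter: 134 tbsp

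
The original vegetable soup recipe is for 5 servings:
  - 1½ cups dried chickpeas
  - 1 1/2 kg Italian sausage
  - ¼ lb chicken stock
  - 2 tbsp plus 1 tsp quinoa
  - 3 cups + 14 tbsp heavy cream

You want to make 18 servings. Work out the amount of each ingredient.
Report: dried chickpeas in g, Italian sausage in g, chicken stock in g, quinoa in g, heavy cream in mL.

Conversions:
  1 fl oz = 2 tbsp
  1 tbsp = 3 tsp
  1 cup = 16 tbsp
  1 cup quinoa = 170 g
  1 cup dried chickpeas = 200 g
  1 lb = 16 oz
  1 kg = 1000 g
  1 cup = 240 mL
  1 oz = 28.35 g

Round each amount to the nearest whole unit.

dried chickpeas: 1080 g; Italian sausage: 5400 g; chicken stock: 408 g; quinoa: 89 g; heavy cream: 3348 mL

Scaling factor: 18/5 = 3.6.
dried chickpeas: 1.5 cup × 18/5 × 200 g/cup = 1080 g
Italian sausage: 1.5 kg × 18/5 × 1000 g/kg = 5400 g
chicken stock: 0.25 lb × 18/5 × 16 oz/lb × 28.35 g/oz ≈ 408 g
quinoa: (2 tbsp + 1 tsp = 7/3 tbsp) × 18/5 ÷ 16 tbsp/cup × 170 g/cup ≈ 89 g
heavy cream: (3 cup + 14 tbsp = 3.875 cup) × 18/5 × 240 mL/cup = 3348 mL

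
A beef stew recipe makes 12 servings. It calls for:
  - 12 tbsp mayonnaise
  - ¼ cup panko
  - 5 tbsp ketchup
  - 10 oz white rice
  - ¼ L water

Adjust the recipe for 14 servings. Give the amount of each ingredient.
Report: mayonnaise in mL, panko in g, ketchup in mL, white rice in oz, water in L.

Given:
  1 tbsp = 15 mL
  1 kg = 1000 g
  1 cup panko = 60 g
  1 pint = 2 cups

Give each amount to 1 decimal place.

mayonnaise: 210.0 mL; panko: 17.5 g; ketchup: 87.5 mL; white rice: 11.7 oz; water: 0.3 L

Scaling factor: 14/12 = 7/6.
mayonnaise: 12 tbsp × 7/6 × 15 mL/tbsp = 210.0 mL
panko: 0.25 cup × 7/6 × 60 g/cup = 17.5 g
ketchup: 5 tbsp × 7/6 × 15 mL/tbsp = 87.5 mL
white rice: 10 oz × 7/6 ≈ 11.7 oz
water: 0.25 L × 7/6 ≈ 0.3 L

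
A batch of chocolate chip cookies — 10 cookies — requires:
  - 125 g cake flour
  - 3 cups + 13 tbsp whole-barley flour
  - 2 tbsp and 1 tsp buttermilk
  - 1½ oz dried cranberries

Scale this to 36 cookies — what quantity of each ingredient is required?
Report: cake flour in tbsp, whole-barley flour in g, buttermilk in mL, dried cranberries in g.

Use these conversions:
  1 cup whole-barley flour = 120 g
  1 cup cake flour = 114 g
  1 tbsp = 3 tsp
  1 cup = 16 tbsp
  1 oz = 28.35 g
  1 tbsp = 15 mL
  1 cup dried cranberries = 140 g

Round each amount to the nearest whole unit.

cake flour: 63 tbsp; whole-barley flour: 1647 g; buttermilk: 126 mL; dried cranberries: 153 g

Scaling factor: 36/10 = 18/5 = 3.6.
cake flour: 125 g × 18/5 ÷ 114 g/cup × 16 tbsp/cup ≈ 63 tbsp
whole-barley flour: (3 cup + 13 tbsp = 3.8125 cup) × 18/5 × 120 g/cup = 1647 g
buttermilk: (2 tbsp + 1 tsp = 7/3 tbsp) × 18/5 × 15 mL/tbsp = 126 mL
dried cranberries: 1.5 oz × 18/5 × 28.35 g/oz ≈ 153 g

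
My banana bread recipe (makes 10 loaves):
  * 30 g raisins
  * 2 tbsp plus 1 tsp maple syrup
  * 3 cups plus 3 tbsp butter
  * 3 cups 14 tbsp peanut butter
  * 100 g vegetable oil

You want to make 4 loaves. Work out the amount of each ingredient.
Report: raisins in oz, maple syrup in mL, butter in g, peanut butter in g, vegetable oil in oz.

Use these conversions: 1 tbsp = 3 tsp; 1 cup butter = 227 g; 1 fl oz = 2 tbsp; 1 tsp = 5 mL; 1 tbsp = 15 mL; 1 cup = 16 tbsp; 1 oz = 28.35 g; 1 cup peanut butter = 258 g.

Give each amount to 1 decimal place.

raisins: 0.4 oz; maple syrup: 14.0 mL; butter: 289.4 g; peanut butter: 399.9 g; vegetable oil: 1.4 oz

Scaling factor: 4/10 = 2/5 = 0.4.
raisins: 30 g × 2/5 ÷ 28.35 g/oz ≈ 0.4 oz
maple syrup: (2 tbsp + 1 tsp = 7/3 tbsp) × 2/5 × 15 mL/tbsp = 14.0 mL
butter: (3 cup + 3 tbsp = 3.1875 cup) × 2/5 × 227 g/cup ≈ 289.4 g
peanut butter: (3 cup + 14 tbsp = 3.875 cup) × 2/5 × 258 g/cup = 399.9 g
vegetable oil: 100 g × 2/5 ÷ 28.35 g/oz ≈ 1.4 oz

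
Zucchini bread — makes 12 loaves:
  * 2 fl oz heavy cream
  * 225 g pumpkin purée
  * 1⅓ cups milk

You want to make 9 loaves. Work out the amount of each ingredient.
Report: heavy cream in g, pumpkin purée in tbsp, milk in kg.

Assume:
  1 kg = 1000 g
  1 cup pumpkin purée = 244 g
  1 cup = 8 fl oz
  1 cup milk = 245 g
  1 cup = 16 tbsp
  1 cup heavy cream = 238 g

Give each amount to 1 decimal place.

Scaling factor: 9/12 = 3/4 = 0.75.
heavy cream: 2 fl oz × 3/4 ÷ 8 fl oz/cup × 238 g/cup ≈ 44.6 g
pumpkin purée: 225 g × 3/4 ÷ 244 g/cup × 16 tbsp/cup ≈ 11.1 tbsp
milk: 4/3 cup × 3/4 × 245 g/cup ÷ 1000 g/kg ≈ 0.2 kg

heavy cream: 44.6 g; pumpkin purée: 11.1 tbsp; milk: 0.2 kg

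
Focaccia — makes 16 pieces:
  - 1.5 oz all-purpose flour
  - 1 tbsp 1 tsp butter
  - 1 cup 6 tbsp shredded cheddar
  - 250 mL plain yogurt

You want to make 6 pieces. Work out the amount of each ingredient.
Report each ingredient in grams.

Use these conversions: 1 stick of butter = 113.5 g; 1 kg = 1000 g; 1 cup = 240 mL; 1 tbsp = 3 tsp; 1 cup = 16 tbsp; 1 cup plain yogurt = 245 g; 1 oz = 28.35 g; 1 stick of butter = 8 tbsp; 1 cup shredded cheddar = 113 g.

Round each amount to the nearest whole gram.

all-purpose flour: 16 g; butter: 7 g; shredded cheddar: 58 g; plain yogurt: 96 g

Scaling factor: 6/16 = 3/8 = 0.375.
all-purpose flour: 1.5 oz × 3/8 × 28.35 g/oz ≈ 16 g
butter: (1 tbsp + 1 tsp = 4/3 tbsp) × 3/8 ÷ 8 tbsp/stick × 113.5 g/stick ≈ 7 g
shredded cheddar: (1 cup + 6 tbsp = 1.375 cup) × 3/8 × 113 g/cup ≈ 58 g
plain yogurt: 250 mL × 3/8 ÷ 240 mL/cup × 245 g/cup ≈ 96 g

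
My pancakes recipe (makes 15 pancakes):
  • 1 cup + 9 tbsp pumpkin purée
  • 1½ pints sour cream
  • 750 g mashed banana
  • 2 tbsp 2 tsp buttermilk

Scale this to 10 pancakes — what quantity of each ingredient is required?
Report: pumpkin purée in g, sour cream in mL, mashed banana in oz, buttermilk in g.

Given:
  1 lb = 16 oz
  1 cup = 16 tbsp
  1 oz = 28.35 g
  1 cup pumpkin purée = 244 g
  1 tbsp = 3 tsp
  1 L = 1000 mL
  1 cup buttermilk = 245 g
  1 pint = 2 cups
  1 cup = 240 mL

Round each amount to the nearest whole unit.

pumpkin purée: 254 g; sour cream: 480 mL; mashed banana: 18 oz; buttermilk: 27 g

Scaling factor: 10/15 = 2/3.
pumpkin purée: (1 cup + 9 tbsp = 1.5625 cup) × 2/3 × 244 g/cup ≈ 254 g
sour cream: 1.5 pint × 2/3 × 2 cup/pint × 240 mL/cup = 480 mL
mashed banana: 750 g × 2/3 ÷ 28.35 g/oz ≈ 18 oz
buttermilk: (2 tbsp + 2 tsp = 8/3 tbsp) × 2/3 ÷ 16 tbsp/cup × 245 g/cup ≈ 27 g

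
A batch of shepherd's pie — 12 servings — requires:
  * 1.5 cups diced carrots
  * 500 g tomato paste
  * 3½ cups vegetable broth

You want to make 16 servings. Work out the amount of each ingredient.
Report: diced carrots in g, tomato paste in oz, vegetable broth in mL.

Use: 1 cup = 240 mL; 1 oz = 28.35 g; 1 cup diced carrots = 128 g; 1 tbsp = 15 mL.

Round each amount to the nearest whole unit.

Scaling factor: 16/12 = 4/3.
diced carrots: 1.5 cup × 4/3 × 128 g/cup = 256 g
tomato paste: 500 g × 4/3 ÷ 28.35 g/oz ≈ 24 oz
vegetable broth: 3.5 cup × 4/3 × 240 mL/cup = 1120 mL

diced carrots: 256 g; tomato paste: 24 oz; vegetable broth: 1120 mL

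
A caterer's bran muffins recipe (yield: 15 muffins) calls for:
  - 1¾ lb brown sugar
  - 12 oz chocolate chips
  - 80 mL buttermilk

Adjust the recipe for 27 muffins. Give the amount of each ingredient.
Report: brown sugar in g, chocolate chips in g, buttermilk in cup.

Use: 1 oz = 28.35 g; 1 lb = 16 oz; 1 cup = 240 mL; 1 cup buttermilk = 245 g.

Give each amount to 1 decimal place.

Scaling factor: 27/15 = 9/5 = 1.8.
brown sugar: 1.75 lb × 9/5 × 16 oz/lb × 28.35 g/oz ≈ 1428.8 g
chocolate chips: 12 oz × 9/5 × 28.35 g/oz ≈ 612.4 g
buttermilk: 80 mL × 9/5 ÷ 240 mL/cup = 0.6 cup

brown sugar: 1428.8 g; chocolate chips: 612.4 g; buttermilk: 0.6 cup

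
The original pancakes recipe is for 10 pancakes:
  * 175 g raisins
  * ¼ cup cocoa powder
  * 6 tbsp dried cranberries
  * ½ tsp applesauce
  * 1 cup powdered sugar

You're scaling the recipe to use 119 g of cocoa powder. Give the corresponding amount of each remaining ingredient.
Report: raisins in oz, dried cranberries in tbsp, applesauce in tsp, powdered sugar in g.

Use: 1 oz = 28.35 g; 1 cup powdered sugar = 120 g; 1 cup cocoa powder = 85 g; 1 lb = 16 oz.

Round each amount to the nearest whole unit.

raisins: 35 oz; dried cranberries: 34 tbsp; applesauce: 3 tsp; powdered sugar: 672 g

The original recipe has 21.25 g of cocoa powder, so the scaling factor is 119 ÷ 21.25 = 28/5 = 5.6.
raisins: 175 g × 28/5 ÷ 28.35 g/oz ≈ 35 oz
dried cranberries: 6 tbsp × 28/5 ≈ 34 tbsp
applesauce: 0.5 tsp × 28/5 ≈ 3 tsp
powdered sugar: 1 cup × 28/5 × 120 g/cup = 672 g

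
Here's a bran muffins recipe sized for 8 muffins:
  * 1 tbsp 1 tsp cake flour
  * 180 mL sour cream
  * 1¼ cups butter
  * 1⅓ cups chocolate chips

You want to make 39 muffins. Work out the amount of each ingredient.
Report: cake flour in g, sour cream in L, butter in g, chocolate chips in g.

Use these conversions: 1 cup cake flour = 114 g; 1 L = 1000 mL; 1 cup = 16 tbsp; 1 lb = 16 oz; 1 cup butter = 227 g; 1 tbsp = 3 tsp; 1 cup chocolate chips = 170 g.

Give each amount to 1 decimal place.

Scaling factor: 39/8 = 4.875.
cake flour: (1 tbsp + 1 tsp = 4/3 tbsp) × 39/8 ÷ 16 tbsp/cup × 114 g/cup ≈ 46.3 g
sour cream: 180 mL × 39/8 ÷ 1000 mL/L ≈ 0.9 L
butter: 1.25 cup × 39/8 × 227 g/cup ≈ 1383.3 g
chocolate chips: 4/3 cup × 39/8 × 170 g/cup = 1105.0 g

cake flour: 46.3 g; sour cream: 0.9 L; butter: 1383.3 g; chocolate chips: 1105.0 g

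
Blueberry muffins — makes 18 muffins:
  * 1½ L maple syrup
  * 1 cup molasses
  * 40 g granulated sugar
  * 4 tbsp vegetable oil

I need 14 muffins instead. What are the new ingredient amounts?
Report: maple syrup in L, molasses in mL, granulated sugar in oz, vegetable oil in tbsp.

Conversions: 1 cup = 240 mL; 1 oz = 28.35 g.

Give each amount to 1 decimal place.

Scaling factor: 14/18 = 7/9.
maple syrup: 1.5 L × 7/9 ≈ 1.2 L
molasses: 1 cup × 7/9 × 240 mL/cup ≈ 186.7 mL
granulated sugar: 40 g × 7/9 ÷ 28.35 g/oz ≈ 1.1 oz
vegetable oil: 4 tbsp × 7/9 ≈ 3.1 tbsp

maple syrup: 1.2 L; molasses: 186.7 mL; granulated sugar: 1.1 oz; vegetable oil: 3.1 tbsp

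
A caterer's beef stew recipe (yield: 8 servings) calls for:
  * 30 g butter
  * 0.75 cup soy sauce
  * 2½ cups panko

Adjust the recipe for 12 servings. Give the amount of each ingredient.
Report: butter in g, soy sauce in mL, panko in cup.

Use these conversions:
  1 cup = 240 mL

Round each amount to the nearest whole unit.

butter: 45 g; soy sauce: 270 mL; panko: 4 cup

Scaling factor: 12/8 = 3/2 = 1.5.
butter: 30 g × 3/2 = 45 g
soy sauce: 0.75 cup × 3/2 × 240 mL/cup = 270 mL
panko: 2.5 cup × 3/2 ≈ 4 cup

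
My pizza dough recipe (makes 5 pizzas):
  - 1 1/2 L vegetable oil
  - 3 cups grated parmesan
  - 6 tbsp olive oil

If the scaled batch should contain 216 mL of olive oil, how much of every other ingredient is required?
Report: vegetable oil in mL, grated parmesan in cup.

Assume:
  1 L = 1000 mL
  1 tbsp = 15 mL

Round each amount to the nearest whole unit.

The original recipe has 90 mL of olive oil, so the scaling factor is 216 ÷ 90 = 12/5 = 2.4.
vegetable oil: 1.5 L × 12/5 × 1000 mL/L = 3600 mL
grated parmesan: 3 cup × 12/5 ≈ 7 cup

vegetable oil: 3600 mL; grated parmesan: 7 cup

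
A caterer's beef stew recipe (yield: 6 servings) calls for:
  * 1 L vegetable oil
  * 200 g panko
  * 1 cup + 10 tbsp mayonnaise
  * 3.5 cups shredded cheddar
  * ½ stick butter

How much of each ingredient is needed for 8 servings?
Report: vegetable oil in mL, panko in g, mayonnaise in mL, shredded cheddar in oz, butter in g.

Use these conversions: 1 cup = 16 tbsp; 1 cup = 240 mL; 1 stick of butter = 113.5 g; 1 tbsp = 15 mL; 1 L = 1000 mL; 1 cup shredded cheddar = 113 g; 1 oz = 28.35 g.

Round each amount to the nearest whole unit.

Scaling factor: 8/6 = 4/3.
vegetable oil: 1 L × 4/3 × 1000 mL/L ≈ 1333 mL
panko: 200 g × 4/3 ≈ 267 g
mayonnaise: (1 cup + 10 tbsp = 1.625 cup) × 4/3 × 240 mL/cup = 520 mL
shredded cheddar: 3.5 cup × 4/3 × 113 g/cup ÷ 28.35 g/oz ≈ 19 oz
butter: 0.5 stick × 4/3 × 113.5 g/stick ≈ 76 g

vegetable oil: 1333 mL; panko: 267 g; mayonnaise: 520 mL; shredded cheddar: 19 oz; butter: 76 g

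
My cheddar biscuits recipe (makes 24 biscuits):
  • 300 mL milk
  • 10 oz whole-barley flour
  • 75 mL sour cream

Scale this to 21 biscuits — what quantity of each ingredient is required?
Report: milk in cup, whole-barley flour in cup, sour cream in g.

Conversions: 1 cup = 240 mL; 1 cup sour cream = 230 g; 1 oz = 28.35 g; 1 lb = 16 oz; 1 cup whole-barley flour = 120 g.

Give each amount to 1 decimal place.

Scaling factor: 21/24 = 7/8 = 0.875.
milk: 300 mL × 7/8 ÷ 240 mL/cup ≈ 1.1 cup
whole-barley flour: 10 oz × 7/8 × 28.35 g/oz ÷ 120 g/cup ≈ 2.1 cup
sour cream: 75 mL × 7/8 ÷ 240 mL/cup × 230 g/cup ≈ 62.9 g

milk: 1.1 cup; whole-barley flour: 2.1 cup; sour cream: 62.9 g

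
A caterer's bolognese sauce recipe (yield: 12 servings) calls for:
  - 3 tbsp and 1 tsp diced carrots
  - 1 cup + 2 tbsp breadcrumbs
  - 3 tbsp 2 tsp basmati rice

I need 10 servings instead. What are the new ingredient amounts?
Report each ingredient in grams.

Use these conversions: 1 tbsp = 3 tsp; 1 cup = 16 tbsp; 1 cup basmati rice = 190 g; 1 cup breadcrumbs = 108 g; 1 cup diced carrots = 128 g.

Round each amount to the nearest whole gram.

diced carrots: 22 g; breadcrumbs: 101 g; basmati rice: 36 g

Scaling factor: 10/12 = 5/6.
diced carrots: (3 tbsp + 1 tsp = 10/3 tbsp) × 5/6 ÷ 16 tbsp/cup × 128 g/cup ≈ 22 g
breadcrumbs: (1 cup + 2 tbsp = 1.125 cup) × 5/6 × 108 g/cup ≈ 101 g
basmati rice: (3 tbsp + 2 tsp = 11/3 tbsp) × 5/6 ÷ 16 tbsp/cup × 190 g/cup ≈ 36 g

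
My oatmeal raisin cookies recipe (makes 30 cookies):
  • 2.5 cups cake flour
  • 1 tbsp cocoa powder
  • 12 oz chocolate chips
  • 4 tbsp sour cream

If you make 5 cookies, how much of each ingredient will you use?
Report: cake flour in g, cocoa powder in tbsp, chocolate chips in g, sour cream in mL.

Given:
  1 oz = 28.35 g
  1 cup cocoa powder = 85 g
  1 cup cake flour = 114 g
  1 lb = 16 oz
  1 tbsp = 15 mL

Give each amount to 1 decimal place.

Scaling factor: 5/30 = 1/6.
cake flour: 2.5 cup × 1/6 × 114 g/cup = 47.5 g
cocoa powder: 1 tbsp × 1/6 ≈ 0.2 tbsp
chocolate chips: 12 oz × 1/6 × 28.35 g/oz = 56.7 g
sour cream: 4 tbsp × 1/6 × 15 mL/tbsp = 10.0 mL

cake flour: 47.5 g; cocoa powder: 0.2 tbsp; chocolate chips: 56.7 g; sour cream: 10.0 mL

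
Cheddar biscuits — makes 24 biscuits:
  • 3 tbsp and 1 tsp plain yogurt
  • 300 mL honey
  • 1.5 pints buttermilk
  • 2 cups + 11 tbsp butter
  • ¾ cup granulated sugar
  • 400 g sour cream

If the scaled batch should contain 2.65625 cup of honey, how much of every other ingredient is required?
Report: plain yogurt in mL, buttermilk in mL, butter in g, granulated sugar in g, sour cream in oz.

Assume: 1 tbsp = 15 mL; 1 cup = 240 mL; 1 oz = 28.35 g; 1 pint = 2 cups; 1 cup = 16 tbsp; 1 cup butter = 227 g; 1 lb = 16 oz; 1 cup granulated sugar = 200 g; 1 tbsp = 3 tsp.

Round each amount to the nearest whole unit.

plain yogurt: 106 mL; buttermilk: 1530 mL; butter: 1296 g; granulated sugar: 319 g; sour cream: 30 oz

The original recipe has 1.25 cup of honey, so the scaling factor is 2.65625 ÷ 1.25 = 17/8 = 2.125.
plain yogurt: (3 tbsp + 1 tsp = 10/3 tbsp) × 17/8 × 15 mL/tbsp ≈ 106 mL
buttermilk: 1.5 pint × 17/8 × 2 cup/pint × 240 mL/cup = 1530 mL
butter: (2 cup + 11 tbsp = 2.6875 cup) × 17/8 × 227 g/cup ≈ 1296 g
granulated sugar: 0.75 cup × 17/8 × 200 g/cup ≈ 319 g
sour cream: 400 g × 17/8 ÷ 28.35 g/oz ≈ 30 oz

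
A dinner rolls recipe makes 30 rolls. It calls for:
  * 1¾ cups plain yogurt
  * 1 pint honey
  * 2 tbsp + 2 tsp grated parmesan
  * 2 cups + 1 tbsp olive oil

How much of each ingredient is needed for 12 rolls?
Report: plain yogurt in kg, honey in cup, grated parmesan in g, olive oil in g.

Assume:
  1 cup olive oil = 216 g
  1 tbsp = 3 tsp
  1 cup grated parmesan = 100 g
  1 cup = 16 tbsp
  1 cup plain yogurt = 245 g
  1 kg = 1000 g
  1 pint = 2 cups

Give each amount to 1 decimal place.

plain yogurt: 0.2 kg; honey: 0.8 cup; grated parmesan: 6.7 g; olive oil: 178.2 g

Scaling factor: 12/30 = 2/5 = 0.4.
plain yogurt: 1.75 cup × 2/5 × 245 g/cup ÷ 1000 g/kg ≈ 0.2 kg
honey: 1 pint × 2/5 × 2 cup/pint = 0.8 cup
grated parmesan: (2 tbsp + 2 tsp = 8/3 tbsp) × 2/5 ÷ 16 tbsp/cup × 100 g/cup ≈ 6.7 g
olive oil: (2 cup + 1 tbsp = 2.0625 cup) × 2/5 × 216 g/cup = 178.2 g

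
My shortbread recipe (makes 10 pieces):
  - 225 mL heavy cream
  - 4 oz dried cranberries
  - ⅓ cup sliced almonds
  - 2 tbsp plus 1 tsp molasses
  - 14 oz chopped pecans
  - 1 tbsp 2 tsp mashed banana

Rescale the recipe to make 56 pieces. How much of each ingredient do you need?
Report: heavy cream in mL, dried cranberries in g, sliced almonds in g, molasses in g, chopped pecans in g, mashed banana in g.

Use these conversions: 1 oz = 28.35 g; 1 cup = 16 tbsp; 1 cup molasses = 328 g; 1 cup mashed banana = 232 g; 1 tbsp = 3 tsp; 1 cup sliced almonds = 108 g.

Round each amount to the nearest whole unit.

heavy cream: 1260 mL; dried cranberries: 635 g; sliced almonds: 202 g; molasses: 268 g; chopped pecans: 2223 g; mashed banana: 135 g

Scaling factor: 56/10 = 28/5 = 5.6.
heavy cream: 225 mL × 28/5 = 1260 mL
dried cranberries: 4 oz × 28/5 × 28.35 g/oz ≈ 635 g
sliced almonds: 1/3 cup × 28/5 × 108 g/cup ≈ 202 g
molasses: (2 tbsp + 1 tsp = 7/3 tbsp) × 28/5 ÷ 16 tbsp/cup × 328 g/cup ≈ 268 g
chopped pecans: 14 oz × 28/5 × 28.35 g/oz ≈ 2223 g
mashed banana: (1 tbsp + 2 tsp = 5/3 tbsp) × 28/5 ÷ 16 tbsp/cup × 232 g/cup ≈ 135 g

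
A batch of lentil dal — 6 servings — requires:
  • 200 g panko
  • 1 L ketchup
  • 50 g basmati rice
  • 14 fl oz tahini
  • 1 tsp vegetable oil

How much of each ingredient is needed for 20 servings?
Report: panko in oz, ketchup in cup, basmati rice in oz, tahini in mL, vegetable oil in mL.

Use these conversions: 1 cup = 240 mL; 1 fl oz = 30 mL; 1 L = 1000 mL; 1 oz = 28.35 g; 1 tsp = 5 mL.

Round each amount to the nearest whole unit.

Scaling factor: 20/6 = 10/3.
panko: 200 g × 10/3 ÷ 28.35 g/oz ≈ 24 oz
ketchup: 1 L × 10/3 × 1000 mL/L ÷ 240 mL/cup ≈ 14 cup
basmati rice: 50 g × 10/3 ÷ 28.35 g/oz ≈ 6 oz
tahini: 14 fl oz × 10/3 × 30 mL/fl oz = 1400 mL
vegetable oil: 1 tsp × 10/3 × 5 mL/tsp ≈ 17 mL

panko: 24 oz; ketchup: 14 cup; basmati rice: 6 oz; tahini: 1400 mL; vegetable oil: 17 mL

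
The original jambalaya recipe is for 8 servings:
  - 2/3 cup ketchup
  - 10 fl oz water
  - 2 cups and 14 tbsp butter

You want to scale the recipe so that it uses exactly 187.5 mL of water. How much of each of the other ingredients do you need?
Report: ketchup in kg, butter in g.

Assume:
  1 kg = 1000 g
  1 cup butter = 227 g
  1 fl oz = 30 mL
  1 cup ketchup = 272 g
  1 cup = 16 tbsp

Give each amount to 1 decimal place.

The original recipe has 300 mL of water, so the scaling factor is 187.5 ÷ 300 = 5/8 = 0.625.
ketchup: 2/3 cup × 5/8 × 272 g/cup ÷ 1000 g/kg ≈ 0.1 kg
butter: (2 cup + 14 tbsp = 2.875 cup) × 5/8 × 227 g/cup ≈ 407.9 g

ketchup: 0.1 kg; butter: 407.9 g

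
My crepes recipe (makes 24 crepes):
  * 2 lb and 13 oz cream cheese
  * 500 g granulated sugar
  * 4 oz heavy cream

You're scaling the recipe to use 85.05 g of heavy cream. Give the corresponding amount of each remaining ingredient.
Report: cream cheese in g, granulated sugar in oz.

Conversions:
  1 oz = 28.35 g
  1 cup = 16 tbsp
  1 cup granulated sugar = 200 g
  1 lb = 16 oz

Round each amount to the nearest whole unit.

cream cheese: 957 g; granulated sugar: 13 oz

The original recipe has 113.4 g of heavy cream, so the scaling factor is 85.05 ÷ 113.4 = 3/4 = 0.75.
cream cheese: (2 lb + 13 oz = 2.8125 lb) × 3/4 × 16 oz/lb × 28.35 g/oz ≈ 957 g
granulated sugar: 500 g × 3/4 ÷ 28.35 g/oz ≈ 13 oz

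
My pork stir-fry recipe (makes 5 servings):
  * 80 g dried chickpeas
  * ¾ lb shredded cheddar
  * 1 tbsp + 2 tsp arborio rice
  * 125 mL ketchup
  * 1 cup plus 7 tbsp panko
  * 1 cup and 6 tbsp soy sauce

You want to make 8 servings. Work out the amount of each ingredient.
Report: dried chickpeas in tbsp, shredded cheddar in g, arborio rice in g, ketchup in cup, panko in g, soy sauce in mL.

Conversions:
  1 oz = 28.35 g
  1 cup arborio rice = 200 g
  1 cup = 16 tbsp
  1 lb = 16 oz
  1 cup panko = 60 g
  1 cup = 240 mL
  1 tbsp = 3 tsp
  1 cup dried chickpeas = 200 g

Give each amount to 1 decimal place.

Scaling factor: 8/5 = 1.6.
dried chickpeas: 80 g × 8/5 ÷ 200 g/cup × 16 tbsp/cup ≈ 10.2 tbsp
shredded cheddar: 0.75 lb × 8/5 × 16 oz/lb × 28.35 g/oz ≈ 544.3 g
arborio rice: (1 tbsp + 2 tsp = 5/3 tbsp) × 8/5 ÷ 16 tbsp/cup × 200 g/cup ≈ 33.3 g
ketchup: 125 mL × 8/5 ÷ 240 mL/cup ≈ 0.8 cup
panko: (1 cup + 7 tbsp = 1.4375 cup) × 8/5 × 60 g/cup = 138.0 g
soy sauce: (1 cup + 6 tbsp = 1.375 cup) × 8/5 × 240 mL/cup = 528.0 mL

dried chickpeas: 10.2 tbsp; shredded cheddar: 544.3 g; arborio rice: 33.3 g; ketchup: 0.8 cup; panko: 138.0 g; soy sauce: 528.0 mL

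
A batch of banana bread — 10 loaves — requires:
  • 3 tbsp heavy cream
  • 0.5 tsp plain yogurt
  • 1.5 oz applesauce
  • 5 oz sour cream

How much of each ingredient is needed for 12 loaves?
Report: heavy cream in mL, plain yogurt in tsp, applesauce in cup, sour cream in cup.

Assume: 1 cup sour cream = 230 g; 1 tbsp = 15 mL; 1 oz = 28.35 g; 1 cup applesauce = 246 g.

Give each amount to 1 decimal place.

heavy cream: 54.0 mL; plain yogurt: 0.6 tsp; applesauce: 0.2 cup; sour cream: 0.7 cup

Scaling factor: 12/10 = 6/5 = 1.2.
heavy cream: 3 tbsp × 6/5 × 15 mL/tbsp = 54.0 mL
plain yogurt: 0.5 tsp × 6/5 = 0.6 tsp
applesauce: 1.5 oz × 6/5 × 28.35 g/oz ÷ 246 g/cup ≈ 0.2 cup
sour cream: 5 oz × 6/5 × 28.35 g/oz ÷ 230 g/cup ≈ 0.7 cup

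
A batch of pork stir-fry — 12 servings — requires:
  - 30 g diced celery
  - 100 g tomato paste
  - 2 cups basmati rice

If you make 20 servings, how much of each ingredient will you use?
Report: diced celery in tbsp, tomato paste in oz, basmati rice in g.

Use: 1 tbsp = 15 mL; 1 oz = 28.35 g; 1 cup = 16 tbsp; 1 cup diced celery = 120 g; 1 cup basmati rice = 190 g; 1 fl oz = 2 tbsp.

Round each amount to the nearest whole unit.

Scaling factor: 20/12 = 5/3.
diced celery: 30 g × 5/3 ÷ 120 g/cup × 16 tbsp/cup ≈ 7 tbsp
tomato paste: 100 g × 5/3 ÷ 28.35 g/oz ≈ 6 oz
basmati rice: 2 cup × 5/3 × 190 g/cup ≈ 633 g

diced celery: 7 tbsp; tomato paste: 6 oz; basmati rice: 633 g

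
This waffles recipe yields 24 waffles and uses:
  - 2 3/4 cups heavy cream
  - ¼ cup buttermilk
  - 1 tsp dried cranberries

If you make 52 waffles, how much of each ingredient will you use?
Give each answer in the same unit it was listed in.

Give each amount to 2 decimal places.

heavy cream: 5.96 cup; buttermilk: 0.54 cup; dried cranberries: 2.17 tsp

Scaling factor: 52/24 = 13/6.
heavy cream: 2.75 cup × 13/6 ≈ 5.96 cup
buttermilk: 0.25 cup × 13/6 ≈ 0.54 cup
dried cranberries: 1 tsp × 13/6 ≈ 2.17 tsp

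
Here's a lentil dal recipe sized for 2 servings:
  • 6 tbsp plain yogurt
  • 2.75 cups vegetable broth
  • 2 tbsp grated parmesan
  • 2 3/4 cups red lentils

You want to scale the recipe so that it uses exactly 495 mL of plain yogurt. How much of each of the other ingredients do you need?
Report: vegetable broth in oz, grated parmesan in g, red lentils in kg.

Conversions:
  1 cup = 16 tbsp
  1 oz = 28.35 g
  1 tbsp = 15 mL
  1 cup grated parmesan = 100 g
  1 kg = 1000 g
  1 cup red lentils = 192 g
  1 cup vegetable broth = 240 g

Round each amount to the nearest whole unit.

vegetable broth: 128 oz; grated parmesan: 69 g; red lentils: 3 kg

The original recipe has 90 mL of plain yogurt, so the scaling factor is 495 ÷ 90 = 11/2 = 5.5.
vegetable broth: 2.75 cup × 11/2 × 240 g/cup ÷ 28.35 g/oz ≈ 128 oz
grated parmesan: 2 tbsp × 11/2 ÷ 16 tbsp/cup × 100 g/cup ≈ 69 g
red lentils: 2.75 cup × 11/2 × 192 g/cup ÷ 1000 g/kg ≈ 3 kg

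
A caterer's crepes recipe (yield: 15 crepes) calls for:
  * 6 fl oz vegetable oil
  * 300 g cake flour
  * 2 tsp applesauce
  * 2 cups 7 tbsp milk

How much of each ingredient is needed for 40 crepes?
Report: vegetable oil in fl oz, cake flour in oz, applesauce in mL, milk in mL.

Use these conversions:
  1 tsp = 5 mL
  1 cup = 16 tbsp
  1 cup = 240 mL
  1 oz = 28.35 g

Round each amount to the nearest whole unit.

vegetable oil: 16 fl oz; cake flour: 28 oz; applesauce: 27 mL; milk: 1560 mL

Scaling factor: 40/15 = 8/3.
vegetable oil: 6 fl oz × 8/3 = 16 fl oz
cake flour: 300 g × 8/3 ÷ 28.35 g/oz ≈ 28 oz
applesauce: 2 tsp × 8/3 × 5 mL/tsp ≈ 27 mL
milk: (2 cup + 7 tbsp = 2.4375 cup) × 8/3 × 240 mL/cup = 1560 mL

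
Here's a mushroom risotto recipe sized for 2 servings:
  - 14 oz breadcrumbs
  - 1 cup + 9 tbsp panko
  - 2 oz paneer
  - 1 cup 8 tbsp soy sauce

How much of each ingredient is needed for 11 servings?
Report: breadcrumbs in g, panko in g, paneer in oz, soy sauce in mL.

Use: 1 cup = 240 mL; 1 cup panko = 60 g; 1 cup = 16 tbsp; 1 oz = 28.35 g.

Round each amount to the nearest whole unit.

breadcrumbs: 2183 g; panko: 516 g; paneer: 11 oz; soy sauce: 1980 mL

Scaling factor: 11/2 = 5.5.
breadcrumbs: 14 oz × 11/2 × 28.35 g/oz ≈ 2183 g
panko: (1 cup + 9 tbsp = 1.5625 cup) × 11/2 × 60 g/cup ≈ 516 g
paneer: 2 oz × 11/2 = 11 oz
soy sauce: (1 cup + 8 tbsp = 1.5 cup) × 11/2 × 240 mL/cup = 1980 mL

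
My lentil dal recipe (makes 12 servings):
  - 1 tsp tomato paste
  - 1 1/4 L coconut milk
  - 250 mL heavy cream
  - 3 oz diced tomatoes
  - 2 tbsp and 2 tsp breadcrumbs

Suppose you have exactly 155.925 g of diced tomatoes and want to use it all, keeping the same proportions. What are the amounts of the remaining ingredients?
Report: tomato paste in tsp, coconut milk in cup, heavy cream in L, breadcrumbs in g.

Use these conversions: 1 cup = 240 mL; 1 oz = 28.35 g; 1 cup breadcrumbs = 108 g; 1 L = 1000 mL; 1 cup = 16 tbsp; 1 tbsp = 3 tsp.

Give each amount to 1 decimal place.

The original recipe has 85.05 g of diced tomatoes, so the scaling factor is 155.925 ÷ 85.05 = 11/6.
tomato paste: 1 tsp × 11/6 ≈ 1.8 tsp
coconut milk: 1.25 L × 11/6 × 1000 mL/L ÷ 240 mL/cup ≈ 9.5 cup
heavy cream: 250 mL × 11/6 ÷ 1000 mL/L ≈ 0.5 L
breadcrumbs: (2 tbsp + 2 tsp = 8/3 tbsp) × 11/6 ÷ 16 tbsp/cup × 108 g/cup = 33.0 g

tomato paste: 1.8 tsp; coconut milk: 9.5 cup; heavy cream: 0.5 L; breadcrumbs: 33.0 g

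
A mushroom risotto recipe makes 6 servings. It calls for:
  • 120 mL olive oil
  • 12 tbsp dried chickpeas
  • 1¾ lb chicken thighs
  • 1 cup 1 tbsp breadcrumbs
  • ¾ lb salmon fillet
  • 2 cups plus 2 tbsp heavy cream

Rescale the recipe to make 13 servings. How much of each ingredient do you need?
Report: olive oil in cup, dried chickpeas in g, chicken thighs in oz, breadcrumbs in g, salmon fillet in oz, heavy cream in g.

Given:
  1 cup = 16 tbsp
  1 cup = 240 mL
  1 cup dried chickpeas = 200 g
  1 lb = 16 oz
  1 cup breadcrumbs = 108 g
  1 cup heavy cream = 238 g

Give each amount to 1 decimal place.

Scaling factor: 13/6.
olive oil: 120 mL × 13/6 ÷ 240 mL/cup ≈ 1.1 cup
dried chickpeas: 12 tbsp × 13/6 ÷ 16 tbsp/cup × 200 g/cup = 325.0 g
chicken thighs: 1.75 lb × 13/6 × 16 oz/lb ≈ 60.7 oz
breadcrumbs: (1 cup + 1 tbsp = 1.0625 cup) × 13/6 × 108 g/cup ≈ 248.6 g
salmon fillet: 0.75 lb × 13/6 × 16 oz/lb = 26.0 oz
heavy cream: (2 cup + 2 tbsp = 2.125 cup) × 13/6 × 238 g/cup ≈ 1095.8 g

olive oil: 1.1 cup; dried chickpeas: 325.0 g; chicken thighs: 60.7 oz; breadcrumbs: 248.6 g; salmon fillet: 26.0 oz; heavy cream: 1095.8 g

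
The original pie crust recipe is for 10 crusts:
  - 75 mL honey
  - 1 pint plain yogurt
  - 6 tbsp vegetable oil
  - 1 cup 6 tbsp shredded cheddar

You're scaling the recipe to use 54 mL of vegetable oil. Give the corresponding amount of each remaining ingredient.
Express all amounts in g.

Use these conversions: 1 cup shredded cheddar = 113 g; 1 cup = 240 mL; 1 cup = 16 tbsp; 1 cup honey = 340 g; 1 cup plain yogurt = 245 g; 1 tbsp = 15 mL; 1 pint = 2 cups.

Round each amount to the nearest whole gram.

honey: 64 g; plain yogurt: 294 g; shredded cheddar: 93 g

The original recipe has 90 mL of vegetable oil, so the scaling factor is 54 ÷ 90 = 3/5 = 0.6.
honey: 75 mL × 3/5 ÷ 240 mL/cup × 340 g/cup ≈ 64 g
plain yogurt: 1 pint × 3/5 × 2 cup/pint × 245 g/cup = 294 g
shredded cheddar: (1 cup + 6 tbsp = 1.375 cup) × 3/5 × 113 g/cup ≈ 93 g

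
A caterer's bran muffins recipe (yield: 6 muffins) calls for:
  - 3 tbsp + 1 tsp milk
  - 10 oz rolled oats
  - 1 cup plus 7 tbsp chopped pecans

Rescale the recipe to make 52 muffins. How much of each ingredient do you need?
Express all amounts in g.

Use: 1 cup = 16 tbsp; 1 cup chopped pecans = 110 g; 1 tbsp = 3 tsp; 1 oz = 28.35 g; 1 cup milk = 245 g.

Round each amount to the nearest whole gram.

Scaling factor: 52/6 = 26/3.
milk: (3 tbsp + 1 tsp = 10/3 tbsp) × 26/3 ÷ 16 tbsp/cup × 245 g/cup ≈ 442 g
rolled oats: 10 oz × 26/3 × 28.35 g/oz = 2457 g
chopped pecans: (1 cup + 7 tbsp = 1.4375 cup) × 26/3 × 110 g/cup ≈ 1370 g

milk: 442 g; rolled oats: 2457 g; chopped pecans: 1370 g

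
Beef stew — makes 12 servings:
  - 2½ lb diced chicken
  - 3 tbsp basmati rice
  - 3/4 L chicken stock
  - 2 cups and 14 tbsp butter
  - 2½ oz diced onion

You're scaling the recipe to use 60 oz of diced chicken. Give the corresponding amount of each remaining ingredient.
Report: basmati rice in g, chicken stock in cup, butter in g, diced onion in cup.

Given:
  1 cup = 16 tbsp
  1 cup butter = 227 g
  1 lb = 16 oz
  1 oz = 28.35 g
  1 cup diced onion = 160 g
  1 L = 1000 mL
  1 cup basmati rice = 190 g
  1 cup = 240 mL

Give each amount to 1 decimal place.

basmati rice: 53.4 g; chicken stock: 4.7 cup; butter: 978.9 g; diced onion: 0.7 cup

The original recipe has 40 oz of diced chicken, so the scaling factor is 60 ÷ 40 = 3/2 = 1.5.
basmati rice: 3 tbsp × 3/2 ÷ 16 tbsp/cup × 190 g/cup ≈ 53.4 g
chicken stock: 0.75 L × 3/2 × 1000 mL/L ÷ 240 mL/cup ≈ 4.7 cup
butter: (2 cup + 14 tbsp = 2.875 cup) × 3/2 × 227 g/cup ≈ 978.9 g
diced onion: 2.5 oz × 3/2 × 28.35 g/oz ÷ 160 g/cup ≈ 0.7 cup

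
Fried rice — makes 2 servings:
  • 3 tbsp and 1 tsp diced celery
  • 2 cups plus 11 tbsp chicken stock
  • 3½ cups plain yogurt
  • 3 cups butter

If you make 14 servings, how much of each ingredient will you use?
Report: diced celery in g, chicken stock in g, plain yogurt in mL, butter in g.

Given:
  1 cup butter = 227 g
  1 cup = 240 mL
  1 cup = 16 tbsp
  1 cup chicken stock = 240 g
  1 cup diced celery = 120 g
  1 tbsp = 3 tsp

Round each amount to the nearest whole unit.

Scaling factor: 14/2 = 7.
diced celery: (3 tbsp + 1 tsp = 10/3 tbsp) × 7 ÷ 16 tbsp/cup × 120 g/cup = 175 g
chicken stock: (2 cup + 11 tbsp = 2.6875 cup) × 7 × 240 g/cup = 4515 g
plain yogurt: 3.5 cup × 7 × 240 mL/cup = 5880 mL
butter: 3 cup × 7 × 227 g/cup = 4767 g

diced celery: 175 g; chicken stock: 4515 g; plain yogurt: 5880 mL; butter: 4767 g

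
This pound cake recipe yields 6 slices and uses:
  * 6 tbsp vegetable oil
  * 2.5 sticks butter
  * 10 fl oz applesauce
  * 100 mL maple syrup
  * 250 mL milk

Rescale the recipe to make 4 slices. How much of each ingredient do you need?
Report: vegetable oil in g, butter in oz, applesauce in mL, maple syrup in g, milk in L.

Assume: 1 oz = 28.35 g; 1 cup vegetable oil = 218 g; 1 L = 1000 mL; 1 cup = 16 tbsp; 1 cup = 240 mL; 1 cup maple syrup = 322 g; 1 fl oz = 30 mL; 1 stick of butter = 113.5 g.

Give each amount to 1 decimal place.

Scaling factor: 4/6 = 2/3.
vegetable oil: 6 tbsp × 2/3 ÷ 16 tbsp/cup × 218 g/cup = 54.5 g
butter: 2.5 stick × 2/3 × 113.5 g/stick ÷ 28.35 g/oz ≈ 6.7 oz
applesauce: 10 fl oz × 2/3 × 30 mL/fl oz = 200.0 mL
maple syrup: 100 mL × 2/3 ÷ 240 mL/cup × 322 g/cup ≈ 89.4 g
milk: 250 mL × 2/3 ÷ 1000 mL/L ≈ 0.2 L

vegetable oil: 54.5 g; butter: 6.7 oz; applesauce: 200.0 mL; maple syrup: 89.4 g; milk: 0.2 L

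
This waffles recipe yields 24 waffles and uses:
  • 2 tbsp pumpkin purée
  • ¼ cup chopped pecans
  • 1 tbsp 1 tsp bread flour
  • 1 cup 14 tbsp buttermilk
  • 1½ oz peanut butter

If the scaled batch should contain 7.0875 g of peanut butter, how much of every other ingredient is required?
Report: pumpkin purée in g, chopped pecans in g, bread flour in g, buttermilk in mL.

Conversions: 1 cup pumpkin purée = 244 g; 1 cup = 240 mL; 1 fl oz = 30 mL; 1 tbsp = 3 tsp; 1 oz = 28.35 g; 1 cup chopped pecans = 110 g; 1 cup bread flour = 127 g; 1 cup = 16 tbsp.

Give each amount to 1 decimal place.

The original recipe has 42.525 g of peanut butter, so the scaling factor is 7.0875 ÷ 42.525 = 1/6.
pumpkin purée: 2 tbsp × 1/6 ÷ 16 tbsp/cup × 244 g/cup ≈ 5.1 g
chopped pecans: 0.25 cup × 1/6 × 110 g/cup ≈ 4.6 g
bread flour: (1 tbsp + 1 tsp = 4/3 tbsp) × 1/6 ÷ 16 tbsp/cup × 127 g/cup ≈ 1.8 g
buttermilk: (1 cup + 14 tbsp = 1.875 cup) × 1/6 × 240 mL/cup = 75.0 mL

pumpkin purée: 5.1 g; chopped pecans: 4.6 g; bread flour: 1.8 g; buttermilk: 75.0 mL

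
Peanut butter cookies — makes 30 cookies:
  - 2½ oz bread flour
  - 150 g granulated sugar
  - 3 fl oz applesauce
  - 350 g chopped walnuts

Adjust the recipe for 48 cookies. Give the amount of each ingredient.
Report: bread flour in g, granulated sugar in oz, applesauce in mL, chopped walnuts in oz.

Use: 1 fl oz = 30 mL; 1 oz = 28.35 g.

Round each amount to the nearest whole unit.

Scaling factor: 48/30 = 8/5 = 1.6.
bread flour: 2.5 oz × 8/5 × 28.35 g/oz ≈ 113 g
granulated sugar: 150 g × 8/5 ÷ 28.35 g/oz ≈ 8 oz
applesauce: 3 fl oz × 8/5 × 30 mL/fl oz = 144 mL
chopped walnuts: 350 g × 8/5 ÷ 28.35 g/oz ≈ 20 oz

bread flour: 113 g; granulated sugar: 8 oz; applesauce: 144 mL; chopped walnuts: 20 oz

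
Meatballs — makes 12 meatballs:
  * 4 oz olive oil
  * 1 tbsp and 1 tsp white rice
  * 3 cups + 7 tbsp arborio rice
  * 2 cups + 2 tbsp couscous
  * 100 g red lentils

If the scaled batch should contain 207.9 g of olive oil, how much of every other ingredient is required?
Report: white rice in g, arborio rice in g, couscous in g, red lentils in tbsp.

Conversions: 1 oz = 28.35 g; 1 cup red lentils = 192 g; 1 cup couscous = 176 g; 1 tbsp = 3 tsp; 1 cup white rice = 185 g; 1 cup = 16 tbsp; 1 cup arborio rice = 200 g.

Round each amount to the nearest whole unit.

white rice: 28 g; arborio rice: 1260 g; couscous: 686 g; red lentils: 15 tbsp

The original recipe has 113.4 g of olive oil, so the scaling factor is 207.9 ÷ 113.4 = 11/6.
white rice: (1 tbsp + 1 tsp = 4/3 tbsp) × 11/6 ÷ 16 tbsp/cup × 185 g/cup ≈ 28 g
arborio rice: (3 cup + 7 tbsp = 3.4375 cup) × 11/6 × 200 g/cup ≈ 1260 g
couscous: (2 cup + 2 tbsp = 2.125 cup) × 11/6 × 176 g/cup ≈ 686 g
red lentils: 100 g × 11/6 ÷ 192 g/cup × 16 tbsp/cup ≈ 15 tbsp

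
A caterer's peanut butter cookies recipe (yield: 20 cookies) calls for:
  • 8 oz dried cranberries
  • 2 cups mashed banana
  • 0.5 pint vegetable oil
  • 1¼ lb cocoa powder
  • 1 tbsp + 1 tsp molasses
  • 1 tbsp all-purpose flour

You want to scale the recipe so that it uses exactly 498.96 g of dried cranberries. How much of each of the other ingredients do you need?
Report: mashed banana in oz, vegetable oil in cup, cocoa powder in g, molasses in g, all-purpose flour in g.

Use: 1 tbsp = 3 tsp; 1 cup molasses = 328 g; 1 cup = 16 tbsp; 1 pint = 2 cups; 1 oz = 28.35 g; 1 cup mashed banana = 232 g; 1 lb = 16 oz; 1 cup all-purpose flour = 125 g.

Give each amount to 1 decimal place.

mashed banana: 36.0 oz; vegetable oil: 2.2 cup; cocoa powder: 1247.4 g; molasses: 60.1 g; all-purpose flour: 17.2 g

The original recipe has 226.8 g of dried cranberries, so the scaling factor is 498.96 ÷ 226.8 = 11/5 = 2.2.
mashed banana: 2 cup × 11/5 × 232 g/cup ÷ 28.35 g/oz ≈ 36.0 oz
vegetable oil: 0.5 pint × 11/5 × 2 cup/pint = 2.2 cup
cocoa powder: 1.25 lb × 11/5 × 16 oz/lb × 28.35 g/oz = 1247.4 g
molasses: (1 tbsp + 1 tsp = 4/3 tbsp) × 11/5 ÷ 16 tbsp/cup × 328 g/cup ≈ 60.1 g
all-purpose flour: 1 tbsp × 11/5 ÷ 16 tbsp/cup × 125 g/cup ≈ 17.2 g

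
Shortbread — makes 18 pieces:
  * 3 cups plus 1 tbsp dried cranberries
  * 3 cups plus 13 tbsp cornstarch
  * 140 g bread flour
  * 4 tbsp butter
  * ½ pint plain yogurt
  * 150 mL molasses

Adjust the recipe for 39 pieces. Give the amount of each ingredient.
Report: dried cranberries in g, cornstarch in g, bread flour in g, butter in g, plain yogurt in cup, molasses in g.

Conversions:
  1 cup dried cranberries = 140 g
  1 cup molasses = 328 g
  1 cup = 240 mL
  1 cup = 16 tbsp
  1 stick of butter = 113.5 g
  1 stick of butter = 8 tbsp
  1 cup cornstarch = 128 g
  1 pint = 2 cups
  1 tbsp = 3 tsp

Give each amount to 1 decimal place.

dried cranberries: 929.0 g; cornstarch: 1057.3 g; bread flour: 303.3 g; butter: 123.0 g; plain yogurt: 2.2 cup; molasses: 444.2 g

Scaling factor: 39/18 = 13/6.
dried cranberries: (3 cup + 1 tbsp = 3.0625 cup) × 13/6 × 140 g/cup ≈ 929.0 g
cornstarch: (3 cup + 13 tbsp = 3.8125 cup) × 13/6 × 128 g/cup ≈ 1057.3 g
bread flour: 140 g × 13/6 ≈ 303.3 g
butter: 4 tbsp × 13/6 ÷ 8 tbsp/stick × 113.5 g/stick ≈ 123.0 g
plain yogurt: 0.5 pint × 13/6 × 2 cup/pint ≈ 2.2 cup
molasses: 150 mL × 13/6 ÷ 240 mL/cup × 328 g/cup ≈ 444.2 g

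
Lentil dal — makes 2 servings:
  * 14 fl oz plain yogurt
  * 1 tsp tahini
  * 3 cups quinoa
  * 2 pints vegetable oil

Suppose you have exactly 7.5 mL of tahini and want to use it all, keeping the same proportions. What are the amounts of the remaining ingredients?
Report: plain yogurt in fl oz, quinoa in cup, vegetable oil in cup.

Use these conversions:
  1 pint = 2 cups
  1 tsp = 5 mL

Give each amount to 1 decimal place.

plain yogurt: 21.0 fl oz; quinoa: 4.5 cup; vegetable oil: 6.0 cup

The original recipe has 5 mL of tahini, so the scaling factor is 7.5 ÷ 5 = 3/2 = 1.5.
plain yogurt: 14 fl oz × 3/2 = 21.0 fl oz
quinoa: 3 cup × 3/2 = 4.5 cup
vegetable oil: 2 pint × 3/2 × 2 cup/pint = 6.0 cup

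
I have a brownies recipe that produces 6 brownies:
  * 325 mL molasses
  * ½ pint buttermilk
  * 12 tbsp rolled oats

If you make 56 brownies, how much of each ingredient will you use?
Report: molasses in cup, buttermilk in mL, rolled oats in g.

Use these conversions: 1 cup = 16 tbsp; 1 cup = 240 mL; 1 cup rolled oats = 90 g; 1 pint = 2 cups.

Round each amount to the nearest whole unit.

Scaling factor: 56/6 = 28/3.
molasses: 325 mL × 28/3 ÷ 240 mL/cup ≈ 13 cup
buttermilk: 0.5 pint × 28/3 × 2 cup/pint × 240 mL/cup = 2240 mL
rolled oats: 12 tbsp × 28/3 ÷ 16 tbsp/cup × 90 g/cup = 630 g

molasses: 13 cup; buttermilk: 2240 mL; rolled oats: 630 g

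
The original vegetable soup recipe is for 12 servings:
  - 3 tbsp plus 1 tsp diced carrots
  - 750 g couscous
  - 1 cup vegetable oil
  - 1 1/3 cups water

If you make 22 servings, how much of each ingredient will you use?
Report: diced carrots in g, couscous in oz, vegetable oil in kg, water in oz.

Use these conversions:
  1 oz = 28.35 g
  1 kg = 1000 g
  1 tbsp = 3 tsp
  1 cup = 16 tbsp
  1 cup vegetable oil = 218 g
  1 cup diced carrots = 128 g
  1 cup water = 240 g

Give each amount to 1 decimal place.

diced carrots: 48.9 g; couscous: 48.5 oz; vegetable oil: 0.4 kg; water: 20.7 oz

Scaling factor: 22/12 = 11/6.
diced carrots: (3 tbsp + 1 tsp = 10/3 tbsp) × 11/6 ÷ 16 tbsp/cup × 128 g/cup ≈ 48.9 g
couscous: 750 g × 11/6 ÷ 28.35 g/oz ≈ 48.5 oz
vegetable oil: 1 cup × 11/6 × 218 g/cup ÷ 1000 g/kg ≈ 0.4 kg
water: 4/3 cup × 11/6 × 240 g/cup ÷ 28.35 g/oz ≈ 20.7 oz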